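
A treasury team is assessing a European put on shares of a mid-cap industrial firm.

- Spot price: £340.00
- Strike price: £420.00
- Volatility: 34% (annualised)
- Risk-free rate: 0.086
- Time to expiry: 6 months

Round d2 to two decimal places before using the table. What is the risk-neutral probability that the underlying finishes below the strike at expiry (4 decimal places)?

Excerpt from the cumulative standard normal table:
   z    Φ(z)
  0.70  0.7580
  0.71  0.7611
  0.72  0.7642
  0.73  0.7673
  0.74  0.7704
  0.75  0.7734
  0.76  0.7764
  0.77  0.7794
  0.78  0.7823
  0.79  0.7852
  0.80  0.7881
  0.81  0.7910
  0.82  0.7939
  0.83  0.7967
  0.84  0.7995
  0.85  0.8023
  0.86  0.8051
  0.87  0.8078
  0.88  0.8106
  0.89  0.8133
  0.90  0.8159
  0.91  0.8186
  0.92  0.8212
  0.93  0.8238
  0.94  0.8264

σ√T = 0.34·√0.5 = 0.2404
d₁ = [ln(340/420) + (0.086 + 0.34²/2)·0.5] / 0.2404 = [-0.2113 + 0.0719] / 0.2404 = -0.5799 → -0.58
d₂ = d₁ − σ√T = -0.5799 − 0.2404 = -0.8203 → -0.82
Risk-neutral Pr[S_T < K] = N(−d₂) = N(0.82) = 0.7939

0.7939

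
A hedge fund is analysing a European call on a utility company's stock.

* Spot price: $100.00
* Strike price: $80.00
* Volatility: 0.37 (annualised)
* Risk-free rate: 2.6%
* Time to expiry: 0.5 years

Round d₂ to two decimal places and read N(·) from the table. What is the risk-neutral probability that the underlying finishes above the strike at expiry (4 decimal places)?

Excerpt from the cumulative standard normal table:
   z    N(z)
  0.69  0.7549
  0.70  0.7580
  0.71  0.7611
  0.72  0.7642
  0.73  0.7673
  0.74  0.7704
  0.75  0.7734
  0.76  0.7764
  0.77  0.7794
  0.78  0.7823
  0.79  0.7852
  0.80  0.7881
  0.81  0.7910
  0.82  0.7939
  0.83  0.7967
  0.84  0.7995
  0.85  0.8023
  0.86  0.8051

0.7794

σ√T = 0.37·√0.5 = 0.2616
d₁ = [ln(100/80) + (0.026 + ½·0.37²)·0.5] / (σ√T) = (0.2231 + 0.0472) / 0.2616 = 1.0334 ≈ 1.03
d₂ = 1.0334 − 0.2616 = 0.7718 ≈ 0.77
Risk-neutral Pr[S_T > K] = N(d₂) = N(0.77) = 0.7794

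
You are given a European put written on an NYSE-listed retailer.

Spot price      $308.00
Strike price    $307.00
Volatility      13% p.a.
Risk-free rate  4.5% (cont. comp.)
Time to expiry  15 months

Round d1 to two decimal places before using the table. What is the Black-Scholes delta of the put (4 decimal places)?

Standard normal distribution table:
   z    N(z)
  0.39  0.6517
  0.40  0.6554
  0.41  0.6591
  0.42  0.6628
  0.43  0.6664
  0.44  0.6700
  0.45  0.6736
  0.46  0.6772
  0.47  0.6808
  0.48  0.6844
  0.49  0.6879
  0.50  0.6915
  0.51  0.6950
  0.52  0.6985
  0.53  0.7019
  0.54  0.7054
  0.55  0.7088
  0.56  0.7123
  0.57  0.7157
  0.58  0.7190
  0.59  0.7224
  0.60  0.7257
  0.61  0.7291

T = 1.25;  σ√T = 0.1453
ln(S/K) + (r + σ²/2)T = ln(308/307) + (0.045 + 0.13²/2)·1.25 = 0.0033 + 0.0668 = 0.0701
d₁ = 0.0701 / 0.1453 = 0.4821 ⇒ 0.48
N(d₁) = N(0.48) = 0.6844
Δ_put = N(d₁) − 1 = 0.6844 − 1 = -0.3156

-0.3156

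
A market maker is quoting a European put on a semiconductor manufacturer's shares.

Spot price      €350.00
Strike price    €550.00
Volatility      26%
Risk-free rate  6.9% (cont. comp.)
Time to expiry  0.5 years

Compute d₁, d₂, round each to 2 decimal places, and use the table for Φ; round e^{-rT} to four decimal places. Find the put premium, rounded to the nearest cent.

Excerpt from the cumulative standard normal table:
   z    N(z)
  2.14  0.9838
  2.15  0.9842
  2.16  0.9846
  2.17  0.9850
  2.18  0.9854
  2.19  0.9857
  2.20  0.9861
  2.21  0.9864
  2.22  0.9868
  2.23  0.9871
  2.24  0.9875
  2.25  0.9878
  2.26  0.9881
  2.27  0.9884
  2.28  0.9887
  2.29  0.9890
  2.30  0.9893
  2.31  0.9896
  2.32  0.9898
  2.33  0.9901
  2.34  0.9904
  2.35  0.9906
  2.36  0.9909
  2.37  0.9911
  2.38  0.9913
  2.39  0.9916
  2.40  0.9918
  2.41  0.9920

€181.63

T = 0.5;  σ√T = 0.1838
d₁ = [ln(350/550) + (0.069 + 0.26²/2)·0.5] / 0.1838 = [-0.4520 + 0.0514] / 0.1838 = -2.1789 which rounds to -2.18
d₂ = d₁ − σ√T = -2.1789 − 0.1838 = -2.3627 which rounds to -2.36
exp(−rT) = exp(−0.069·0.5) = 0.9661
N(−d₂) = N(2.36) = 0.9909;  N(−d₁) = N(2.18) = 0.9854
P = 550·0.9661·0.9909 − 350·0.9854 = 526.5197 − 344.8900 = 181.6297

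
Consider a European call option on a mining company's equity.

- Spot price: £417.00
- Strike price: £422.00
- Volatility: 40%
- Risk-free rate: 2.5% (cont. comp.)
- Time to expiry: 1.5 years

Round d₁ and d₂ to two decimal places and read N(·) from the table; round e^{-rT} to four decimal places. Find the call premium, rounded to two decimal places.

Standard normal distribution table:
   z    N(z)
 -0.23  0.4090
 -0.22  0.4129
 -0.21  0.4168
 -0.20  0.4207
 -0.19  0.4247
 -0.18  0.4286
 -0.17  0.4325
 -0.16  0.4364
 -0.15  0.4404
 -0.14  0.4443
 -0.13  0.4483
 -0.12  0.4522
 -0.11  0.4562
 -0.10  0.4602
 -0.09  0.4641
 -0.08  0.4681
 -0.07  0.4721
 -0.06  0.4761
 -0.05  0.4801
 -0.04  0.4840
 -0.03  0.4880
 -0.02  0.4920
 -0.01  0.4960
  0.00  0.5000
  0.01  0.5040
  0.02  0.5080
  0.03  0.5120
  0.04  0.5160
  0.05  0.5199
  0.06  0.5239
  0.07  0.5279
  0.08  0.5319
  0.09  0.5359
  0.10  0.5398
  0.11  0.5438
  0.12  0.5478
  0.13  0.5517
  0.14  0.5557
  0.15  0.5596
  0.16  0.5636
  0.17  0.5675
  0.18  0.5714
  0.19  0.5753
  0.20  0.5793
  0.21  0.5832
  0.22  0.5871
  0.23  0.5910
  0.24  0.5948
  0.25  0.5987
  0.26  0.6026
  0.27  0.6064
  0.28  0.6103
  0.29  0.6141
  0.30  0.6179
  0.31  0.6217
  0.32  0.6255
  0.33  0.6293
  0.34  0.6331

£85.04

σ√T = 0.4 × 1.2247 = 0.4899
d₁ = [ln(417/422) + (0.025 + 0.4²/2)·1.5] / 0.4899 = [-0.0119 + 0.1575] / 0.4899 = 0.2972 ⇒ 0.30
d₂ = d₁ − σ√T = 0.2972 − 0.4899 = -0.1927 ⇒ -0.19
exp(−rT) = exp(−0.025·1.5) = 0.9632
N(d₁) = N(0.30) = 0.6179;  N(d₂) = N(-0.19) = 0.4247
C = 417·0.6179 − 422·0.9632·0.4247 = 257.6643 − 172.6280 = 85.0363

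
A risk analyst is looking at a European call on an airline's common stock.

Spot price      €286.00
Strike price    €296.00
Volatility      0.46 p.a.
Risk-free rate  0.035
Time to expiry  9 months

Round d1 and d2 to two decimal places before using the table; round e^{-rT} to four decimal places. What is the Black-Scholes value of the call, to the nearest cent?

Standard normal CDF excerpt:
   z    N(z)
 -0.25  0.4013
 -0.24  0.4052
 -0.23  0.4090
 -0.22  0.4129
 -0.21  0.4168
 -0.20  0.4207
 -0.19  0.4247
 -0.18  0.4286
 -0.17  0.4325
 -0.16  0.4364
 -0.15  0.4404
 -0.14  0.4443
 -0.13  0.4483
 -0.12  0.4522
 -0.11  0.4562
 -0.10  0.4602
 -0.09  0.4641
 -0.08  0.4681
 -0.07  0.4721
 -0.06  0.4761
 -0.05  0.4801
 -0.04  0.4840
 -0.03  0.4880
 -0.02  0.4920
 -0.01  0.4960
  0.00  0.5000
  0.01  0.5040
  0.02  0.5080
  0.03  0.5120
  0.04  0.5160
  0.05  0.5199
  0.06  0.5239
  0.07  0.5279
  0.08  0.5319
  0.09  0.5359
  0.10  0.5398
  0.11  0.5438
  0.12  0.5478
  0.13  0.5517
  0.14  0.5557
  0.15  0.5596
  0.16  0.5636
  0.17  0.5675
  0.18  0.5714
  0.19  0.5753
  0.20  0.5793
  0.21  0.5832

€44.37

σ√T = 0.46 × 0.8660 = 0.3984
ln(S/K) + (r + σ²/2)T = ln(286/296) + (0.035 + 0.46²/2)·0.75 = -0.0344 + 0.1056 = 0.0712
d₁ = 0.0712 / 0.3984 = 0.1788 → 0.18
d₂ = d₁ − σ√T = 0.1788 − 0.3984 = -0.2196 → -0.22
exp(−rT) = exp(−0.035·0.75) = 0.9741
N(d₁) = N(0.18) = 0.5714;  N(d₂) = N(-0.22) = 0.4129
C = 286·0.5714 − 296·0.9741·0.4129 = 163.4204 − 119.0529 = 44.3675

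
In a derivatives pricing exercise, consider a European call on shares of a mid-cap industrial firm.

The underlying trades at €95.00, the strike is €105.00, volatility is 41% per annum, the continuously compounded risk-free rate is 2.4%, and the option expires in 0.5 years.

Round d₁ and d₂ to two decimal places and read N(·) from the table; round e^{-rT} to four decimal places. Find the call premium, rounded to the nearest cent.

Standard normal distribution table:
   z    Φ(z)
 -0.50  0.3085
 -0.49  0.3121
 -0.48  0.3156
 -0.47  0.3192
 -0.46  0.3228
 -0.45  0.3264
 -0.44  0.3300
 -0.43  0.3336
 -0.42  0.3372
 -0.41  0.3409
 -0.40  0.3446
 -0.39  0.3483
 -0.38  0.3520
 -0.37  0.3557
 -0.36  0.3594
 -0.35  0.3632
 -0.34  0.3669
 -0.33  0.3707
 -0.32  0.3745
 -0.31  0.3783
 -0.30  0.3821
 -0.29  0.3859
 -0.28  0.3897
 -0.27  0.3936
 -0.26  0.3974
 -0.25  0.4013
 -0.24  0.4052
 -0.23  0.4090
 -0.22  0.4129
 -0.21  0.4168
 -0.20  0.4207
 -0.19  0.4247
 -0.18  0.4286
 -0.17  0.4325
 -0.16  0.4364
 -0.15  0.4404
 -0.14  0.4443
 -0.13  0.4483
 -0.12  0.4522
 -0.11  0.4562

T = 0.5;  σ√T = 0.2899
ln(S/K) + (r + σ²/2)T = ln(95/105) + (0.024 + 0.41²/2)·0.5 = -0.1001 + 0.0540 = -0.0461
d₁ = -0.0461 / 0.2899 = -0.1589 ≈ -0.16
d₂ = d₁ − σ√T = -0.1589 − 0.2899 = -0.4488 ≈ -0.45
e^(−rT) = e^(−0.024·0.5) = 0.9881
C = 95·N(-0.16) − 105·0.9881·N(-0.45) = 95·0.4364 − 105·0.9881·0.3264 = 41.4580 − 33.8642 = 7.5938

€7.59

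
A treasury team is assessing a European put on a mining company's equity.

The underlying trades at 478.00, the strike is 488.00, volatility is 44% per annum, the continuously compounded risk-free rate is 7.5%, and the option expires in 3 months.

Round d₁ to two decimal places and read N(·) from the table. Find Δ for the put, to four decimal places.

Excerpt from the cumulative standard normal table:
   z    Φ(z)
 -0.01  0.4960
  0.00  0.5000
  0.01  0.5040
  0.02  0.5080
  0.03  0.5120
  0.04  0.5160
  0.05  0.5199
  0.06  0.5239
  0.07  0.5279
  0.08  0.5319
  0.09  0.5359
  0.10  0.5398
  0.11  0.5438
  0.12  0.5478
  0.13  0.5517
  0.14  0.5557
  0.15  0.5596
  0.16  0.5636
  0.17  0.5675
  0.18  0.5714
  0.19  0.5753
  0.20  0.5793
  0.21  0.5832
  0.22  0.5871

-0.4602

σ√T = 0.44 × 0.5000 = 0.2200
ln(S/K) + (r + σ²/2)T = ln(478/488) + (0.075 + 0.44²/2)·0.25 = -0.0207 + 0.0430 = 0.0222
d₁ = 0.0222 / 0.2200 = 0.1011 which rounds to 0.10
N(d₁) = N(0.10) = 0.5398
Δ_put = N(d₁) − 1 = 0.5398 − 1 = -0.4602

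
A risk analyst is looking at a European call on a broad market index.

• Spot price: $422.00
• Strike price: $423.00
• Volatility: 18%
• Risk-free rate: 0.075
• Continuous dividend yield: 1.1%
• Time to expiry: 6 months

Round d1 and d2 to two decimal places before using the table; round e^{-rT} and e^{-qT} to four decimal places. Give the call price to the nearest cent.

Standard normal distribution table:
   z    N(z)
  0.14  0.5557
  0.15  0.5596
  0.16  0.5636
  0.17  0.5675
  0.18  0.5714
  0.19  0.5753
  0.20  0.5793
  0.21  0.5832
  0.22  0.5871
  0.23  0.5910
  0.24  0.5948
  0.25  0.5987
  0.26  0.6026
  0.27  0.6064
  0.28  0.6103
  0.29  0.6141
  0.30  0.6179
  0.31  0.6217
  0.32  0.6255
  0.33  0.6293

σ√T = 0.18 × 0.7071 = 0.1273
d₁ = [ln(422/423) + (0.075 − 0.011 + 0.18²/2)·0.5] / 0.1273 = [-0.0024 + 0.0401] / 0.1273 = 0.2965 → 0.30
d₂ = d₁ − σ√T = 0.2965 − 0.1273 = 0.1692 → 0.17
e^(−qT) = e^(−0.011·0.5) = 0.9945;  e^(−rT) = e^(−0.075·0.5) = 0.9632
N(d₁) = N(0.30) = 0.6179;  N(d₂) = N(0.17) = 0.5675
C = 422·0.9945·0.6179 − 423·0.9632·0.5675 = 259.3197 − 231.2186 = 28.1011

$28.10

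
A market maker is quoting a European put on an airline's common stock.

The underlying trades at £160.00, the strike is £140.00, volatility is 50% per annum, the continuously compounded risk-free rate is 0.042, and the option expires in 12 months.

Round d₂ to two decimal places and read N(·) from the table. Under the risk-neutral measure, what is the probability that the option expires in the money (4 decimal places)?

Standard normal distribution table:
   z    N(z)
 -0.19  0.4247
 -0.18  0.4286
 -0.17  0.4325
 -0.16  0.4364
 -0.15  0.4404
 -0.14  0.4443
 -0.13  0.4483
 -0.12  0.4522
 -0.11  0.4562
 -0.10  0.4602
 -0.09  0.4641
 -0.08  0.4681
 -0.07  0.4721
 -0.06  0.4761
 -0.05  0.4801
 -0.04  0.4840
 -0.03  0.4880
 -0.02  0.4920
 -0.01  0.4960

0.4602

σ√T = 0.5 × 1.0000 = 0.5000
d₁ = [ln(160/140) + (0.042 + 0.5²/2)·1] / 0.5000 = [0.1335 + 0.1670] / 0.5000 = 0.6011 ⇒ 0.60
d₂ = d₁ − σ√T = 0.6011 − 0.5000 = 0.1011 ⇒ 0.10
Risk-neutral Pr[S_T < K] = N(−d₂) = N(-0.10) = 0.4602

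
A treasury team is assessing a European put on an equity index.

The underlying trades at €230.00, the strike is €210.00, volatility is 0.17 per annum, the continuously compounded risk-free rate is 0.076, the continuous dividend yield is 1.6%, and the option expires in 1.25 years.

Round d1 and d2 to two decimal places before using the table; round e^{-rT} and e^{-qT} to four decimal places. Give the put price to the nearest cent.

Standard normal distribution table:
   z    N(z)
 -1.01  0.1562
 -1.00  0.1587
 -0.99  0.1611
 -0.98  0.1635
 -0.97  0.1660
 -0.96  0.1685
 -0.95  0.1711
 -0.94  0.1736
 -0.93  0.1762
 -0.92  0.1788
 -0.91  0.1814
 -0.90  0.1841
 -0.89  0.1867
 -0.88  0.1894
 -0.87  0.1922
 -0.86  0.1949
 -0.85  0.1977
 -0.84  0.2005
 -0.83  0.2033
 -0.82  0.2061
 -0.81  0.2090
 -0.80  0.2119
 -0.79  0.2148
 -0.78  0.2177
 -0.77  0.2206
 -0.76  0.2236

€4.15

σ√T = 0.17 × 1.1180 = 0.1901
ln(S/K) + (r − q + σ²/2)T = ln(230/210) + (0.076 − 0.016 + 0.17²/2)·1.25 = 0.0910 + 0.0931 = 0.1840
d₁ = 0.1840 / 0.1901 = 0.9683 which rounds to 0.97
d₂ = d₁ − σ√T = 0.9683 − 0.1901 = 0.7782 which rounds to 0.78
e^(−qT) = e^(−0.016·1.25) = 0.9802;  e^(−rT) = e^(−0.076·1.25) = 0.9094
N(−d₂) = N(-0.78) = 0.2177;  N(−d₁) = N(-0.97) = 0.1660
P = 210·0.9094·0.2177 − 230·0.9802·0.1660 = 41.5750 − 37.4240 = 4.1510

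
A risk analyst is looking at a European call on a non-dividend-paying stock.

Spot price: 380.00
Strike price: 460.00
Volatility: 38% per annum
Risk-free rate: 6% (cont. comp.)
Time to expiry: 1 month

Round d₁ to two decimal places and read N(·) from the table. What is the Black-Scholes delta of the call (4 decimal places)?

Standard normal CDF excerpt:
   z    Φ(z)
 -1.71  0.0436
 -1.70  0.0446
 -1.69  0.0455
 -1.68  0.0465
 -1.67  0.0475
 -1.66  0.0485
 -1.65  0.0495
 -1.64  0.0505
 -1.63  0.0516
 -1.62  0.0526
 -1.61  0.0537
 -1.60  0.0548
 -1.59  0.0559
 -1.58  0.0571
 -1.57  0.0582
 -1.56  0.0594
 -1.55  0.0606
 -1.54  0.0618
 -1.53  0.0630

0.0505

σ√T = 0.38 × 0.2887 = 0.1097
ln(S/K) + (r + σ²/2)T = ln(380/460) + (0.06 + 0.38²/2)·0.08333 = -0.1911 + 0.0110 = -0.1800
d₁ = -0.1800 / 0.1097 = -1.6412 ≈ -1.64
N(d₁) = N(-1.64) = 0.0505
Δ_call = N(d₁) = 0.0505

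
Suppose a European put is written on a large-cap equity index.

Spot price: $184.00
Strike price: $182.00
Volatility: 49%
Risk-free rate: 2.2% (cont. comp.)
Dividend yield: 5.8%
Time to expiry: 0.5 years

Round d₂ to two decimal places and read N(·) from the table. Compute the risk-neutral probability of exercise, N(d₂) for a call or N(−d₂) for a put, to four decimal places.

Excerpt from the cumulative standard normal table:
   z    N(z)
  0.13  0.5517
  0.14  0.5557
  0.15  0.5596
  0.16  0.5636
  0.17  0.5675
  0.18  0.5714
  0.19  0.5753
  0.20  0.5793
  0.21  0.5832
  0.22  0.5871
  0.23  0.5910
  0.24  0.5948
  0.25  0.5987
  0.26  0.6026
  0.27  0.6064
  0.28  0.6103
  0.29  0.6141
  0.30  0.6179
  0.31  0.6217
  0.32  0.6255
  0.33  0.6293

σ√T = 0.49 × 0.7071 = 0.3465
d₁ = [ln(184/182) + (0.022 − 0.058 + 0.49²/2)·0.5] / 0.3465 = [0.0109 + 0.0420] / 0.3465 = 0.1528 ≈ 0.15
d₂ = d₁ − σ√T = 0.1528 − 0.3465 = -0.1936 ≈ -0.19
Risk-neutral Pr[S_T < K] = N(−d₂) = N(0.19) = 0.5753

0.5753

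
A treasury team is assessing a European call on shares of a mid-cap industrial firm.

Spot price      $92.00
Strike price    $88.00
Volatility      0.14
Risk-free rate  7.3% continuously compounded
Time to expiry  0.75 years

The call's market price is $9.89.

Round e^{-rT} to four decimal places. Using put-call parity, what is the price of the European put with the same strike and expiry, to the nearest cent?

e^(−rT) = e^(−0.073·0.75) = 0.9467
Put-call parity: C − P = S − K·e^(−rT) = 92 − 88·0.9467 = 92 − 83.3096 = 8.6904
P = C − (C − P) = 9.89 − (8.6904) = 1.1996

$1.20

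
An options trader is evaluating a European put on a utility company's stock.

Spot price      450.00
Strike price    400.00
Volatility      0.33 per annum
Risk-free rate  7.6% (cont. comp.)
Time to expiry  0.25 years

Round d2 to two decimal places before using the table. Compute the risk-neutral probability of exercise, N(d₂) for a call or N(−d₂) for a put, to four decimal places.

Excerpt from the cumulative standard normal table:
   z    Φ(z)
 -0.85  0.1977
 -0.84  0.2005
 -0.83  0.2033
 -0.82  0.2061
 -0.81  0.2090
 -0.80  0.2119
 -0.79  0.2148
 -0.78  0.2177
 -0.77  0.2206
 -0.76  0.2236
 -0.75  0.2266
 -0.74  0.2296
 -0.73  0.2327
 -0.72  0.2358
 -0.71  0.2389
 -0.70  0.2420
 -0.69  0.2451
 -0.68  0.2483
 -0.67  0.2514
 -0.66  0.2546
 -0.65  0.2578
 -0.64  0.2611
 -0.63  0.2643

0.2266

T = 0.25;  σ√T = 0.1650
d₁ = [ln(450/400) + (0.076 + ½·0.33²)·0.25] / (σ√T) = (0.1178 + 0.0326) / 0.1650 = 0.9115 which rounds to 0.91
d₂ = 0.9115 − 0.1650 = 0.7465 which rounds to 0.75
Pr(exercise) under Q = N(−d₂) = N(-0.75) = 0.2266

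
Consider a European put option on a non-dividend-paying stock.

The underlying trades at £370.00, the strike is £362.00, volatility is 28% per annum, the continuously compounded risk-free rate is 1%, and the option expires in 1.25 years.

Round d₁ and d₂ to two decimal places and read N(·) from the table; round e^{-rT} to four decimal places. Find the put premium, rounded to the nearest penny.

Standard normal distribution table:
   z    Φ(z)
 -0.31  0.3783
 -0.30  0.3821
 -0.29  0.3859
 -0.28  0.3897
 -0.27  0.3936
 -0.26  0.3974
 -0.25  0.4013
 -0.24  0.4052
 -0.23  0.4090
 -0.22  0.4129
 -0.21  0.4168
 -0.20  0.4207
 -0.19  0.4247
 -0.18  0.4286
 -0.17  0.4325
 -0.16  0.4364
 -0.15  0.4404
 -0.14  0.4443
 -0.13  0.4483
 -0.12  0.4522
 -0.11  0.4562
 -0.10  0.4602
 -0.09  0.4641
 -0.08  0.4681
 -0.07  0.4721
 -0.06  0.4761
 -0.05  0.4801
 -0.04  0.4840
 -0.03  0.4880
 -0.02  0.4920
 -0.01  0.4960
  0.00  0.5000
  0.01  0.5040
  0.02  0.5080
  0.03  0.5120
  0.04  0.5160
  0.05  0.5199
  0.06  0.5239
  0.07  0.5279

£40.24

T = 1.25;  σ√T = 0.3130
d₁ = [ln(370/362) + (0.01 + 0.28²/2)·1.25] / 0.3130 = [0.0219 + 0.0615] / 0.3130 = 0.2663 ≈ 0.27
d₂ = d₁ − σ√T = 0.2663 − 0.3130 = -0.0468 ≈ -0.05
e^(−rT) = e^(−0.01·1.25) = 0.9876
P = 362·0.9876·N(0.05) − 370·N(-0.27) = 362·0.9876·0.5199 − 370·0.3936 = 185.8701 − 145.6320 = 40.2381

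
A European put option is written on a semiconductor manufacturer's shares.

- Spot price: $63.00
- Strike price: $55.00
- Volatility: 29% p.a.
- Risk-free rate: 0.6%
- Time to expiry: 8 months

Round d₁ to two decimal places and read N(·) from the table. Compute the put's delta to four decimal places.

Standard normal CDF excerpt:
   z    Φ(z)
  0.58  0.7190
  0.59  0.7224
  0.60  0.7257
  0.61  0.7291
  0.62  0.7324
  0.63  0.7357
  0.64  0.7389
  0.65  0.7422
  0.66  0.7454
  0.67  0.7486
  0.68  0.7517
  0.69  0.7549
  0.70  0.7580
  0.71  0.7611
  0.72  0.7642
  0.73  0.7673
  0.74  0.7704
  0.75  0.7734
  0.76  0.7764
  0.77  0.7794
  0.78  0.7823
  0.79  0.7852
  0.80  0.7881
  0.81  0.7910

T = 0.6667;  σ√T = 0.2368
d₁ = [ln(63/55) + (0.006 + ½·0.29²)·0.6667] / (σ√T) = (0.1358 + 0.0320) / 0.2368 = 0.7088 which rounds to 0.71
N(d₁) = N(0.71) = 0.7611
Δ_put = N(d₁) − 1 = 0.7611 − 1 = -0.2389

-0.2389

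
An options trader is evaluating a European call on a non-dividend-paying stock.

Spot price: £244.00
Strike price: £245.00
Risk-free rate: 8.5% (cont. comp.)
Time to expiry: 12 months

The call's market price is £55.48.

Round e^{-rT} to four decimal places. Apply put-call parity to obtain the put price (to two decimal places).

e^(−rT) = e^(−0.085·1) = 0.9185
Put-call parity: C − P = S − K·e^(−rT) = 244 − 245·0.9185 = 244 − 225.0325 = 18.9675
P = C − (C − P) = 55.48 − (18.9675) = 36.5125

£36.51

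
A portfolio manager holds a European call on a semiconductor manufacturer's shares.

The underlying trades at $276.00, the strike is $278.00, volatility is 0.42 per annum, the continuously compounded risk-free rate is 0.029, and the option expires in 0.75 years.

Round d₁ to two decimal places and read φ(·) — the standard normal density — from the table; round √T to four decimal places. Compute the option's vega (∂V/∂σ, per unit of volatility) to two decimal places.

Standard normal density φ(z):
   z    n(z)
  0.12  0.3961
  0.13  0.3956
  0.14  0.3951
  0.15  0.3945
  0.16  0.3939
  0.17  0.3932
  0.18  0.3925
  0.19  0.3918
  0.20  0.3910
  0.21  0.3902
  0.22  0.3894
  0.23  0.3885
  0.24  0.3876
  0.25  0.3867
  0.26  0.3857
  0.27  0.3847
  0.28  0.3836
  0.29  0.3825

σ√T = 0.42 × 0.8660 = 0.3637
ln(S/K) + (r + σ²/2)T = ln(276/278) + (0.029 + 0.42²/2)·0.75 = -0.0072 + 0.0879 = 0.0807
d₁ = 0.0807 / 0.3637 = 0.2218 ⇒ 0.22
√T = √0.75 = 0.8660
φ(d₁) = φ(0.22) = 0.3894
vega = S·φ(d₁)·√T = 276·0.3894·0.8660 = 93.0728

93.07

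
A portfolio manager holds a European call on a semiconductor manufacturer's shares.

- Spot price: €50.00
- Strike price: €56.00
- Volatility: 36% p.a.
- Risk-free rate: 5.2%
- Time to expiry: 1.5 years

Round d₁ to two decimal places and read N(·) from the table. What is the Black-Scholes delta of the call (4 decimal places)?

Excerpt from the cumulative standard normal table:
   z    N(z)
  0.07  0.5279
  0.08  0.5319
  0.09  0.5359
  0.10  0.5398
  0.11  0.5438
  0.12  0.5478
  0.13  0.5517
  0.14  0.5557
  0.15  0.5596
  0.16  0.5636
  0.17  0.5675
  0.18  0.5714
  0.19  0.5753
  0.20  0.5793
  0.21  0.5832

0.5557

σ√T = 0.36·√1.5 = 0.4409
d₁ = [ln(50/56) + (0.052 + ½·0.36²)·1.5] / (σ√T) = (-0.1133 + 0.1752) / 0.4409 = 0.1403 ≈ 0.14
N(d₁) = N(0.14) = 0.5557
Δ_call = N(d₁) = 0.5557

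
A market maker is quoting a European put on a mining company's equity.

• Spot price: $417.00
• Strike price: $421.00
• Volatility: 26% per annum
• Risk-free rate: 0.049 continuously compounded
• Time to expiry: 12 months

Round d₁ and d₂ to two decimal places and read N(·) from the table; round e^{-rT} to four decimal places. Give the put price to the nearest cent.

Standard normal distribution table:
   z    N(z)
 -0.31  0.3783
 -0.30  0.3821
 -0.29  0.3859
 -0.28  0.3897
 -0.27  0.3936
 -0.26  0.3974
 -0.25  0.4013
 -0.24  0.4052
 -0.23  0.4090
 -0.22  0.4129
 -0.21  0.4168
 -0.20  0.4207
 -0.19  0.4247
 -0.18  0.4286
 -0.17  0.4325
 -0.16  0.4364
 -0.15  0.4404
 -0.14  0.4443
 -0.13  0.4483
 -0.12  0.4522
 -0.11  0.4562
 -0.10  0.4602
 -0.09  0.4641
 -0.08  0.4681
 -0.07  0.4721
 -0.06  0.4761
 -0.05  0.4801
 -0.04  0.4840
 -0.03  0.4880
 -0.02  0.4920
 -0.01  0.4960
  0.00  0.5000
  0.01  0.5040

$34.73

σ√T = 0.26 × 1.0000 = 0.2600
d₁ = [ln(417/421) + (0.049 + 0.26²/2)·1] / 0.2600 = [-0.0095 + 0.0828] / 0.2600 = 0.2817 which rounds to 0.28
d₂ = d₁ − σ√T = 0.2817 − 0.2600 = 0.0217 which rounds to 0.02
e^(−rT) = e^(−0.049·1) = 0.9522
N(−d₂) = N(-0.02) = 0.4920;  N(−d₁) = N(-0.28) = 0.3897
P = 421·0.9522·0.4920 − 417·0.3897 = 197.2311 − 162.5049 = 34.7262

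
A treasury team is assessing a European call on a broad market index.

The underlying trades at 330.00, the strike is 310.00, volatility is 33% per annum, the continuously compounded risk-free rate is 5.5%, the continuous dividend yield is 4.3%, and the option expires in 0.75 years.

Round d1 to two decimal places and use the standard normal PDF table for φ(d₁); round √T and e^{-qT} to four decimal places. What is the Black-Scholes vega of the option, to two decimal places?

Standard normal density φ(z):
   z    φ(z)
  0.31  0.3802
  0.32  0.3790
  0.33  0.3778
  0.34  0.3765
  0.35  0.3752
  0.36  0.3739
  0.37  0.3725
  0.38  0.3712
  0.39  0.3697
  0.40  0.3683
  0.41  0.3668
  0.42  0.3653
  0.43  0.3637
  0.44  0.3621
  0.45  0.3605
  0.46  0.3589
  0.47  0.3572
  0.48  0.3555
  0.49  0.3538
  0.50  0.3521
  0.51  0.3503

σ√T = 0.33 × 0.8660 = 0.2858
d₁ = [ln(330/310) + (0.055 − 0.043 + 0.33²/2)·0.75] / 0.2858 = [0.0625 + 0.0498] / 0.2858 = 0.3932 ⇒ 0.39
√T = √0.75 = 0.8660
φ(d₁) = φ(0.39) = 0.3697
exp(−qT) = exp(−0.043·0.75) = 0.9683
vega = S·exp(−qT)·φ(d₁)·√T = 330·0.9683·0.3697·0.8660 = 102.3037

102.30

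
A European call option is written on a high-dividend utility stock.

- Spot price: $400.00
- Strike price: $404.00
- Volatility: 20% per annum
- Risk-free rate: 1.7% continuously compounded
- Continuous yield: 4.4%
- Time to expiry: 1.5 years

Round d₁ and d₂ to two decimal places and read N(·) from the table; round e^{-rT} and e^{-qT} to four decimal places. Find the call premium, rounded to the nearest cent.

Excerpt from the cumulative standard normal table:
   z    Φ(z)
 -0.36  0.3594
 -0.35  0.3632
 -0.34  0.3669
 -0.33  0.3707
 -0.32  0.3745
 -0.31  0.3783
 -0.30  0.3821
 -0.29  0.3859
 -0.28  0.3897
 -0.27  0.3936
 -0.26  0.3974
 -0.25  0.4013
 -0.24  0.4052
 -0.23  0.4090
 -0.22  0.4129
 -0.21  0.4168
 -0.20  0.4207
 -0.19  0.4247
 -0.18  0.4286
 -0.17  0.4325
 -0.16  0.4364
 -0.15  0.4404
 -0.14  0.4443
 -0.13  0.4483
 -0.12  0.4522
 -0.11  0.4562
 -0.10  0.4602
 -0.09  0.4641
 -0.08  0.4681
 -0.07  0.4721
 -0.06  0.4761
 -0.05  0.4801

T = 1.5;  σ√T = 0.2449
d₁ = [ln(400/404) + (0.017 − 0.044 + 0.2²/2)·1.5] / 0.2449 = [-0.0100 − 0.0105] / 0.2449 = -0.0835 → -0.08
d₂ = d₁ − σ√T = -0.0835 − 0.2449 = -0.3284 → -0.33
e^(−qT) = e^(−0.044·1.5) = 0.9361;  e^(−rT) = e^(−0.017·1.5) = 0.9748
N(d₁) = N(-0.08) = 0.4681;  N(d₂) = N(-0.33) = 0.3707
C = 400·0.9361·0.4681 − 404·0.9748·0.3707 = 175.2754 − 145.9888 = 29.2866

$29.29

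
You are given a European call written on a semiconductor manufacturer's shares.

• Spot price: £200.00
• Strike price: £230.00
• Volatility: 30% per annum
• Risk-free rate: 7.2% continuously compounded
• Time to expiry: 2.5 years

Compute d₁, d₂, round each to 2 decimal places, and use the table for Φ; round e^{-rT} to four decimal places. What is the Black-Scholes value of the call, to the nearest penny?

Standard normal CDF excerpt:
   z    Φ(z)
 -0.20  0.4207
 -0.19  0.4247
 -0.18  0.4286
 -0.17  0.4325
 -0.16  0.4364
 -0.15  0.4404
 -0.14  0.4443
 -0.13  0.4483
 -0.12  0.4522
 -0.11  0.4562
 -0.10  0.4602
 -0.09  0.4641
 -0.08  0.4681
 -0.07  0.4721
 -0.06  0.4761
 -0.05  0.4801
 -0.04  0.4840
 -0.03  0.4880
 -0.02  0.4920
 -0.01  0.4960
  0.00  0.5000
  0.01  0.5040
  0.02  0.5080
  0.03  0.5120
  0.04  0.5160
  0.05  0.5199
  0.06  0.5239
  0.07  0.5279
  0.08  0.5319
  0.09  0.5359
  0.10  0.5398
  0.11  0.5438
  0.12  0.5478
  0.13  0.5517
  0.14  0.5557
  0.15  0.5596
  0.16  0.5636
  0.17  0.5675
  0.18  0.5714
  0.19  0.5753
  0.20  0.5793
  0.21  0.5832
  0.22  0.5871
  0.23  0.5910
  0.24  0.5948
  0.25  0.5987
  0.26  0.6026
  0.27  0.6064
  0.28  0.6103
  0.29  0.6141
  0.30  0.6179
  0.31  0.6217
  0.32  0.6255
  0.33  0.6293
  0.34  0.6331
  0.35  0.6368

£40.49

σ√T = 0.3 × 1.5811 = 0.4743
ln(S/K) + (r + σ²/2)T = ln(200/230) + (0.072 + 0.3²/2)·2.5 = -0.1398 + 0.2925 = 0.1527
d₁ = 0.1527 / 0.4743 = 0.3220 ≈ 0.32
d₂ = d₁ − σ√T = 0.3220 − 0.4743 = -0.1523 ≈ -0.15
exp(−rT) = exp(−0.072·2.5) = 0.8353
N(d₁) = N(0.32) = 0.6255;  N(d₂) = N(-0.15) = 0.4404
C = 200·0.6255 − 230·0.8353·0.4404 = 125.1000 − 84.6092 = 40.4908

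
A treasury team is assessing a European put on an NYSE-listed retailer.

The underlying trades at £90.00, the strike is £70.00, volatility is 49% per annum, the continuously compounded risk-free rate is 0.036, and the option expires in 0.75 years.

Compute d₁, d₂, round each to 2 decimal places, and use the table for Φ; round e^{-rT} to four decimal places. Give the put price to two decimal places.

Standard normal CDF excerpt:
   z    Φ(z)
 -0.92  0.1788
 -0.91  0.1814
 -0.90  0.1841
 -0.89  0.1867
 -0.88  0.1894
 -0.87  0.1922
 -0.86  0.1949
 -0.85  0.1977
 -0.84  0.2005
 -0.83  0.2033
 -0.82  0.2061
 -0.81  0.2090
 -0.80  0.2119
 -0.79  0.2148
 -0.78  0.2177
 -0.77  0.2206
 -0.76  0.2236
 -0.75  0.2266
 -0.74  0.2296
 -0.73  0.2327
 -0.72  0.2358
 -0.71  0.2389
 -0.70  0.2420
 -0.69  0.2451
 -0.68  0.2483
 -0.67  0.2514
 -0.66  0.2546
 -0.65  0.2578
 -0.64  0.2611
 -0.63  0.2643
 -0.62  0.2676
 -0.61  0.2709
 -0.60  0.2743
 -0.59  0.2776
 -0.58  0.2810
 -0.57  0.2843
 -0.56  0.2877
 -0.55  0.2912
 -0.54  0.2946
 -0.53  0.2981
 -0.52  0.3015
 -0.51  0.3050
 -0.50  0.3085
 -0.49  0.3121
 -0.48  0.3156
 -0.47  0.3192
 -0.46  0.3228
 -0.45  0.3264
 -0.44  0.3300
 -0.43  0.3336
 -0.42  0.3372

£5.19

T = 0.75;  σ√T = 0.4244
d₁ = [ln(90/70) + (0.036 + 0.49²/2)·0.75] / 0.4244 = [0.2513 + 0.1170] / 0.4244 = 0.8680 ≈ 0.87
d₂ = d₁ − σ√T = 0.8680 − 0.4244 = 0.4437 ≈ 0.44
e^(−rT) = e^(−0.036·0.75) = 0.9734
N(−d₂) = N(-0.44) = 0.3300;  N(−d₁) = N(-0.87) = 0.1922
P = 70·0.9734·0.3300 − 90·0.1922 = 22.4855 − 17.2980 = 5.1875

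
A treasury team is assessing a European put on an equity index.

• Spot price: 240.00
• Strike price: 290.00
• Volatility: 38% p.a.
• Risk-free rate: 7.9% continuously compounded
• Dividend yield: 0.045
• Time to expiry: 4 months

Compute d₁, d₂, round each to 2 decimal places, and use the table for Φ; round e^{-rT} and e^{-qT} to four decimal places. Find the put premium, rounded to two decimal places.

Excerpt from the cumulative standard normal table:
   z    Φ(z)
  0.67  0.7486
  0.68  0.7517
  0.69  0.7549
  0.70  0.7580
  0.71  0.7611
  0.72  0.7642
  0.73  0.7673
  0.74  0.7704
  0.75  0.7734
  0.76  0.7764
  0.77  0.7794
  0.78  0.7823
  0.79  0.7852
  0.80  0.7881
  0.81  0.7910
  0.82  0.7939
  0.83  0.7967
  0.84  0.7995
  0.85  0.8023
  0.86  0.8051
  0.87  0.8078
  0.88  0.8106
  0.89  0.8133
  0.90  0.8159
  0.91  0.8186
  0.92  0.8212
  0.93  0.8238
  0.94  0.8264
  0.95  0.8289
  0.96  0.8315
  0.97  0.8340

σ√T = 0.38·√0.3333 = 0.2194
d₁ = [ln(240/290) + (0.079 − 0.045 + 0.38²/2)·0.3333] / 0.2194 = [-0.1892 + 0.0354] / 0.2194 = -0.7012 ⇒ -0.70
d₂ = d₁ − σ√T = -0.7012 − 0.2194 = -0.9206 ⇒ -0.92
exp(−qT) = exp(−0.045·0.3333) = 0.9851;  exp(−rT) = exp(−0.079·0.3333) = 0.9740
P = 290·0.9740·N(0.92) − 240·0.9851·N(0.70) = 290·0.9740·0.8212 − 240·0.9851·0.7580 = 231.9562 − 179.2094 = 52.7468

52.75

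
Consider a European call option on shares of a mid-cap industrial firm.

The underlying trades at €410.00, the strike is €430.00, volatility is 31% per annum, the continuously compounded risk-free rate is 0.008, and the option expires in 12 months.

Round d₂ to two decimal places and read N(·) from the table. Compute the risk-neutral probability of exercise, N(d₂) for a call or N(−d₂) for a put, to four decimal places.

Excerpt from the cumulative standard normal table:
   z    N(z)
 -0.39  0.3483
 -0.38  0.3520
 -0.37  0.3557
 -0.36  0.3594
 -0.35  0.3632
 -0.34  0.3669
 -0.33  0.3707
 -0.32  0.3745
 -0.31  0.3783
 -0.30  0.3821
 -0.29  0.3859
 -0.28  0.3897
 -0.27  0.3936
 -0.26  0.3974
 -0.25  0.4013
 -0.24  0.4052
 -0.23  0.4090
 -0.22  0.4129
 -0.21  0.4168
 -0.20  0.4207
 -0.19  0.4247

0.3897

σ√T = 0.31·√1 = 0.3100
d₁ = [ln(410/430) + (0.008 + 0.31²/2)·1] / 0.3100 = [-0.0476 + 0.0561] / 0.3100 = 0.0272 ≈ 0.03
d₂ = d₁ − σ√T = 0.0272 − 0.3100 = -0.2828 ≈ -0.28
Risk-neutral Pr[S_T > K] = N(d₂) = N(-0.28) = 0.3897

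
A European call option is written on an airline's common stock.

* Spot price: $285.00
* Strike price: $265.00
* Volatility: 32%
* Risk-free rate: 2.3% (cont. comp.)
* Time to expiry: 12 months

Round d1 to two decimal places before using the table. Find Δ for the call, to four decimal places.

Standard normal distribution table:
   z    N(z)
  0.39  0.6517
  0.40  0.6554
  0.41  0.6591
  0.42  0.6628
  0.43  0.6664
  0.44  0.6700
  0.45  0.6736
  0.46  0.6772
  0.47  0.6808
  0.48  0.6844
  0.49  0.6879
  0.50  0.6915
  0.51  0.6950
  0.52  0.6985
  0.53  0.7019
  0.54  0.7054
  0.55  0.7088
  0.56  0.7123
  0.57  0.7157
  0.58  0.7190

σ√T = 0.32 × 1.0000 = 0.3200
d₁ = [ln(285/265) + (0.023 + ½·0.32²)·1] / (σ√T) = (0.0728 + 0.0742) / 0.3200 = 0.4592 ⇒ 0.46
N(d₁) = N(0.46) = 0.6772
Δ_call = N(d₁) = 0.6772

0.6772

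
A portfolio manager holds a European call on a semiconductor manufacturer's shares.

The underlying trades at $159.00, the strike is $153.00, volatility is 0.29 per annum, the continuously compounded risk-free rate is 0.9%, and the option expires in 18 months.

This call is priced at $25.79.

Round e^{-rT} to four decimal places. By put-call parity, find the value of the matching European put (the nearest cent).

e^(−rT) = e^(−0.009·1.5) = 0.9866
Put-call parity: C − P = S − K·e^(−rT) = 159 − 153·0.9866 = 159 − 150.9498 = 8.0502
P = C − (C − P) = 25.79 − (8.0502) = 17.7398

$17.74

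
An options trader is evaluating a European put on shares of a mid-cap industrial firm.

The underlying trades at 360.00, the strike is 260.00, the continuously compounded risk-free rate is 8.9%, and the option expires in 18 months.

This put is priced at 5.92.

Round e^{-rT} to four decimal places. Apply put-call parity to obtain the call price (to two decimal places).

exp(−rT) = exp(−0.089·1.5) = 0.8750
Put-call parity: C − P = S − K·e^(−rT) = 360 − 260·0.8750 = 360 − 227.5000 = 132.5000
C = P + (C − P) = 5.92 + (132.5000) = 138.4200

138.42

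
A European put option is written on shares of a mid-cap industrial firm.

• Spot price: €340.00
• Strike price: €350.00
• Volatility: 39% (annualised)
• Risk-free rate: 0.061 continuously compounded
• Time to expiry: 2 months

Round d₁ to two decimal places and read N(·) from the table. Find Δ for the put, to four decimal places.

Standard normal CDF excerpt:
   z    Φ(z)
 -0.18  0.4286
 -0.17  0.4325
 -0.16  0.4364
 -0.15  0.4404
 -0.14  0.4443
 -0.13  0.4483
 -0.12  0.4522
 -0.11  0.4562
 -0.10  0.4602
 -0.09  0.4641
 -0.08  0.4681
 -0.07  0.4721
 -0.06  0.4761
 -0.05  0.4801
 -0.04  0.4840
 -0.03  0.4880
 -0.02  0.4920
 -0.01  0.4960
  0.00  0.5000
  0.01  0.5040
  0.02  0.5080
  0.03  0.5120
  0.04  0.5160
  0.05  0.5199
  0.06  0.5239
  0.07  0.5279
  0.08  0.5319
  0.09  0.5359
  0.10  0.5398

-0.5160

σ√T = 0.39 × 0.4082 = 0.1592
ln(S/K) + (r + σ²/2)T = ln(340/350) + (0.061 + 0.39²/2)·0.1667 = -0.0290 + 0.0228 = -0.0061
d₁ = -0.0061 / 0.1592 = -0.0386 ≈ -0.04
N(d₁) = N(-0.04) = 0.4840
Δ_put = N(d₁) − 1 = 0.4840 − 1 = -0.5160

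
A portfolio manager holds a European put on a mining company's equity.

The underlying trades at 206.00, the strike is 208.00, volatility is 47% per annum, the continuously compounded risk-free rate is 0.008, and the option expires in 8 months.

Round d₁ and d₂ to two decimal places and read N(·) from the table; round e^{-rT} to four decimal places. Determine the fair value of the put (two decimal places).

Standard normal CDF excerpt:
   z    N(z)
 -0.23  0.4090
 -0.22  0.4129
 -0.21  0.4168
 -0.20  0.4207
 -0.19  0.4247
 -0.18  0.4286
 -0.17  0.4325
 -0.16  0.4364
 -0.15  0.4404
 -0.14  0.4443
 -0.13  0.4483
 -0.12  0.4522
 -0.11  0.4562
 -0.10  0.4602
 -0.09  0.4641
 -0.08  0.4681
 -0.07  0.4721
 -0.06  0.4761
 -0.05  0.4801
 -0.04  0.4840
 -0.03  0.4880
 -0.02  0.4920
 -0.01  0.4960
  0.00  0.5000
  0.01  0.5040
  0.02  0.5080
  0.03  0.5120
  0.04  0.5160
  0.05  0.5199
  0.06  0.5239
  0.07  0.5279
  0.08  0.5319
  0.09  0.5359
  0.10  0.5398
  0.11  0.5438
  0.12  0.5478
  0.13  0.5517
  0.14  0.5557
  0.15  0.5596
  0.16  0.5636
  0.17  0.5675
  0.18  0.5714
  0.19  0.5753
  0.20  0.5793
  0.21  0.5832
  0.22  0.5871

σ√T = 0.47 × 0.8165 = 0.3838
d₁ = [ln(206/208) + (0.008 + 0.47²/2)·0.6667] / 0.3838 = [-0.0097 + 0.0790] / 0.3838 = 0.1806 → 0.18
d₂ = d₁ − σ√T = 0.1806 − 0.3838 = -0.2032 → -0.20
e^(−rT) = e^(−0.008·0.6667) = 0.9947
N(−d₂) = N(0.20) = 0.5793;  N(−d₁) = N(-0.18) = 0.4286
P = 208·0.9947·0.5793 − 206·0.4286 = 119.8558 − 88.2916 = 31.5642

31.56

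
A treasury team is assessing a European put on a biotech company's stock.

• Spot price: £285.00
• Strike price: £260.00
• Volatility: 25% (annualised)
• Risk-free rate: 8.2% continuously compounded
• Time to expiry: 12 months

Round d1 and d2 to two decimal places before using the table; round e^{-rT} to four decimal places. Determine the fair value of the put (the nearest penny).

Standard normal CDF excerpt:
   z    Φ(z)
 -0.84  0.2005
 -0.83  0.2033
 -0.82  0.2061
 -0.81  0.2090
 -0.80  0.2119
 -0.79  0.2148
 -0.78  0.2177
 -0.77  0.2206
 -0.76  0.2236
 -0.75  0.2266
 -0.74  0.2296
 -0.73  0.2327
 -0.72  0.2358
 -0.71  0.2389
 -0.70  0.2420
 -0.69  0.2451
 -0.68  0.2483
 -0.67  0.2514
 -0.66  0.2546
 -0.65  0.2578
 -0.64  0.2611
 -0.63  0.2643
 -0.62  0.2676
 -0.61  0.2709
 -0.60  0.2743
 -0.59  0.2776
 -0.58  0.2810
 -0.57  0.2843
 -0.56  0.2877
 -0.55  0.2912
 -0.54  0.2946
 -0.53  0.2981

£9.36

σ√T = 0.25·√1 = 0.2500
ln(S/K) + (r + σ²/2)T = ln(285/260) + (0.082 + 0.25²/2)·1 = 0.0918 + 0.1133 = 0.2051
d₁ = 0.2051 / 0.2500 = 0.8202 which rounds to 0.82
d₂ = d₁ − σ√T = 0.8202 − 0.2500 = 0.5702 which rounds to 0.57
e^(−rT) = e^(−0.082·1) = 0.9213
N(−d₂) = N(-0.57) = 0.2843;  N(−d₁) = N(-0.82) = 0.2061
P = 260·0.9213·0.2843 − 285·0.2061 = 68.1007 − 58.7385 = 9.3622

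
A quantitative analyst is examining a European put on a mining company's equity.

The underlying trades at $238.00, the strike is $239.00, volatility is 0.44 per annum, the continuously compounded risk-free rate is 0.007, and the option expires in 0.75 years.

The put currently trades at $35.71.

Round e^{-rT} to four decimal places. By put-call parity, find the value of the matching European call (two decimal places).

e^(−rT) = e^(−0.007·0.75) = 0.9948
Put-call parity: C − P = S − K·e^(−rT) = 238 − 239·0.9948 = 238 − 237.7572 = 0.2428
C = P + (C − P) = 35.71 + (0.2428) = 35.9528

$35.95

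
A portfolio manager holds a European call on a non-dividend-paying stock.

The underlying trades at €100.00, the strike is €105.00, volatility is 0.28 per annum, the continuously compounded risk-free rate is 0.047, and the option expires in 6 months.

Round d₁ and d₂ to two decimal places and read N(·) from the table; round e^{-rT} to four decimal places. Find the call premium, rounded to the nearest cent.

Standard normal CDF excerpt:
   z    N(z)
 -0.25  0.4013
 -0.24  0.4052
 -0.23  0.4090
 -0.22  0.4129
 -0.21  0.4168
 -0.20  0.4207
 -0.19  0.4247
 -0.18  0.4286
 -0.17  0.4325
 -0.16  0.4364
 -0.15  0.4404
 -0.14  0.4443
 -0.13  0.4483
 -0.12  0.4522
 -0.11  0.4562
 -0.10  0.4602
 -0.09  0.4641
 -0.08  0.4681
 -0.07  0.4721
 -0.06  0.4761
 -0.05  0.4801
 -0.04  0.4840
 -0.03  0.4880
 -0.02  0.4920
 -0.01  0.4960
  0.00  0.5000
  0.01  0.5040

€6.85

T = 0.5;  σ√T = 0.1980
d₁ = [ln(100/105) + (0.047 + ½·0.28²)·0.5] / (σ√T) = (-0.0488 + 0.0431) / 0.1980 = -0.0287 → -0.03
d₂ = -0.0287 − 0.1980 = -0.2267 → -0.23
exp(−rT) = exp(−0.047·0.5) = 0.9768
C = 100·N(-0.03) − 105·0.9768·N(-0.23) = 100·0.4880 − 105·0.9768·0.4090 = 48.8000 − 41.9487 = 6.8513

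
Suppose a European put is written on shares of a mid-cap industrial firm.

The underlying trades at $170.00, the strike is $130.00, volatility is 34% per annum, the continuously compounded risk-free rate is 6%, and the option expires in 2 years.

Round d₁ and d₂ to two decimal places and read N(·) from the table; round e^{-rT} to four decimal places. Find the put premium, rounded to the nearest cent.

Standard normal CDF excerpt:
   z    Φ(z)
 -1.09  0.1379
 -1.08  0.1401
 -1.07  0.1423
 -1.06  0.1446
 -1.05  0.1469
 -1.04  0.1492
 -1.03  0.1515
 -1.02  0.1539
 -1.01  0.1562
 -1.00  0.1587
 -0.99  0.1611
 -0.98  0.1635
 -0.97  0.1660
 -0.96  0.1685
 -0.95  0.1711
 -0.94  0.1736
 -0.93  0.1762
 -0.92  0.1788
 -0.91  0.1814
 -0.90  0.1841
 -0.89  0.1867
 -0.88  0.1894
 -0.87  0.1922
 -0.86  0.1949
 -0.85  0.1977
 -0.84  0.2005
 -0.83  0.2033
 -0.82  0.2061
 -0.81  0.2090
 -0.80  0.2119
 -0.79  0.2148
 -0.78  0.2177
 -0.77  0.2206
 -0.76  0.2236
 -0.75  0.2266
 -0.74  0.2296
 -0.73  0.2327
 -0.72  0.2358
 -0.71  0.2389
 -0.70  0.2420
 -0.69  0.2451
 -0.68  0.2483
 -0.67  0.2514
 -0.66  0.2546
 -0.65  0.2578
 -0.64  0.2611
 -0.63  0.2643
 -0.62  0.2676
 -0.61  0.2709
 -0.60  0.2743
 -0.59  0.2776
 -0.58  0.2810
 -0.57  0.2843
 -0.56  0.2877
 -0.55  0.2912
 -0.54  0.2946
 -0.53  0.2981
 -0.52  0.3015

σ√T = 0.34·√2 = 0.4808
d₁ = [ln(170/130) + (0.06 + 0.34²/2)·2] / 0.4808 = [0.2683 + 0.2356] / 0.4808 = 1.0479 ≈ 1.05
d₂ = d₁ − σ√T = 1.0479 − 0.4808 = 0.5671 ≈ 0.57
e^(−rT) = e^(−0.06·2) = 0.8869
P = 130·0.8869·N(-0.57) − 170·N(-1.05) = 130·0.8869·0.2843 − 170·0.1469 = 32.7789 − 24.9730 = 7.8059

$7.81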